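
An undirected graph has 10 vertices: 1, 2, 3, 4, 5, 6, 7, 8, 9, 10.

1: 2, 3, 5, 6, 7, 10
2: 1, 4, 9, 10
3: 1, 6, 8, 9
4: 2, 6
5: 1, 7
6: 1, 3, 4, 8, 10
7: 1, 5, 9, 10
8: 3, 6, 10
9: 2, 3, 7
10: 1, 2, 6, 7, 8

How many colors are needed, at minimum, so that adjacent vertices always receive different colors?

1, 6, 10 are pairwise adjacent, so at least 3 colors are needed.
One proper 3-coloring: 1=red, 2=green, 3=blue, 4=red, 5=blue, 6=green, 7=green, 8=red, 9=red, 10=blue. No two adjacent vertices share a color.

3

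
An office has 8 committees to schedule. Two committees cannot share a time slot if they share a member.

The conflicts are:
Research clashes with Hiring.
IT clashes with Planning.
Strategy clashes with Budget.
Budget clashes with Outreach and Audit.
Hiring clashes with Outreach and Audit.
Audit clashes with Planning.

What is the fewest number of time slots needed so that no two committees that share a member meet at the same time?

2

Research and Hiring conflict, so at least 2 time slots are needed.
A valid assignment using 2 time slots: Research=2, IT=2, Strategy=2, Budget=1, Hiring=1, Outreach=2, Audit=2, Planning=1. Each listed conflict is separated.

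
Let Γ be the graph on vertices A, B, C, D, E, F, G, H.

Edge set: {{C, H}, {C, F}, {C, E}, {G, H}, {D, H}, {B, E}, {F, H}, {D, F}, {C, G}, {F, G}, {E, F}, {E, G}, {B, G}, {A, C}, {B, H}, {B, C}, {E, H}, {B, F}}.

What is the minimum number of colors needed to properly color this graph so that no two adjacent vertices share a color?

6

B, C, E, F, G, H are pairwise adjacent (a clique of size 6), so at least 6 colors are needed.
6 colors suffice: color 1 → {C, D}; color 2 → {A, H}; color 3 → {F}; color 4 → {B}; color 5 → {E}; color 6 → {G}. Each edge has distinct colors on its endpoints.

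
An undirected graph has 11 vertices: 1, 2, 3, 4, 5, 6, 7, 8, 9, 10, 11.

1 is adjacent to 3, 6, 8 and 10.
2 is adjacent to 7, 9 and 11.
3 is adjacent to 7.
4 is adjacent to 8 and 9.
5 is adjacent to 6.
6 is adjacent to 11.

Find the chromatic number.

The cycle 1-8-4-9-2-7-3-1 has odd length 7, so it cannot be 2-colored; at least 3 colors are needed.
One proper 3-coloring: 1=a, 2=a, 3=c, 4=a, 5=a, 6=b, 7=b, 8=b, 9=b, 10=b, 11=c. Every edge joins two different colors.

3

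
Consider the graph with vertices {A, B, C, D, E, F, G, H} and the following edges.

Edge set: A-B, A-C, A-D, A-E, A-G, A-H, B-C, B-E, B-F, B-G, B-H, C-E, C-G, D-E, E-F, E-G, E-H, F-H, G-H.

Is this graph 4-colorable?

A, B, E, G, H are pairwise adjacent (a clique of size 5), so at least 5 colors are needed.
So 4 colors are not enough.

No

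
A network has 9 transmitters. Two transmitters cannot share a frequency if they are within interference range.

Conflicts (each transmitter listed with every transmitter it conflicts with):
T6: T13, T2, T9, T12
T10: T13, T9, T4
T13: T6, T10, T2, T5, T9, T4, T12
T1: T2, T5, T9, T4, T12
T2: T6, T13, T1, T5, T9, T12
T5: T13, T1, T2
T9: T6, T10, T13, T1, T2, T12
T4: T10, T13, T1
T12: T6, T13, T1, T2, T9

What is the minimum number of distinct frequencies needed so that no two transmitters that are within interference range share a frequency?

5

T6, T13, T2, T9, T12 are mutually in conflict, so at least 5 frequencies are needed.
5 frequencies suffice: frequency 1 → {T13, T1}; frequency 2 → {T2, T4}; frequency 3 → {T5, T9}; frequency 4 → {T10, T12}; frequency 5 → {T6}. Each listed conflict is separated.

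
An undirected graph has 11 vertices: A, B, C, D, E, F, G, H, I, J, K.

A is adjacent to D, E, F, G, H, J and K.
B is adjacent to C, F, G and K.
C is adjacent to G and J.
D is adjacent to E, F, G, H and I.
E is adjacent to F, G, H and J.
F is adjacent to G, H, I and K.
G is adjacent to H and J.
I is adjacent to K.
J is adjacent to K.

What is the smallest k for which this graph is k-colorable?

6

A, D, E, F, G, H are mutually adjacent (a clique of size 6), so at least 6 colors are needed.
6 colors suffice: A=3, B=3, C=4, D=4, E=5, F=2, G=1, H=6, I=3, J=2, K=1. No two adjacent vertices share a color.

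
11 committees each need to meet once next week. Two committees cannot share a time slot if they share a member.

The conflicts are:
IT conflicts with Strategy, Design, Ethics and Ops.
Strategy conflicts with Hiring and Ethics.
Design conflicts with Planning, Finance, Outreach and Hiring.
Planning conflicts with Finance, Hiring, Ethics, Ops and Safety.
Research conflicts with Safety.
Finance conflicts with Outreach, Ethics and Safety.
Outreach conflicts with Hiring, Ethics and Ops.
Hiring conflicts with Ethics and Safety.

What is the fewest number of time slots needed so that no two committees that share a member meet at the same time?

Outreach, Hiring, Ethics are mutually in conflict, so at least 3 time slots are needed.
3 time slots suffice: time slot 1 → {Design, Ethics, Ops, Safety}; time slot 2 → {IT, Research, Finance, Hiring}; time slot 3 → {Strategy, Planning, Outreach}. No two conflicting committees share a time slot.

3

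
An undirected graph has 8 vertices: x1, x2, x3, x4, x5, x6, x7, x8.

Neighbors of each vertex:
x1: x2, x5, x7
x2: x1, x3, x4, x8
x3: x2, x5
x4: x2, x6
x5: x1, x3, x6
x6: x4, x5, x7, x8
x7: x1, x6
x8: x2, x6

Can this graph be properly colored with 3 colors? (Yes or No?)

The chromatic number is 3. The cycle x5-x6-x8-x2-x3-x5 has odd length 5, so it cannot be 2-colored; at least 3 colors are needed.
A valid assignment using 3 colors: x1=3, x2=1, x3=3, x4=2, x5=2, x6=1, x7=2, x8=2.
That is already a proper 3-coloring.

Yes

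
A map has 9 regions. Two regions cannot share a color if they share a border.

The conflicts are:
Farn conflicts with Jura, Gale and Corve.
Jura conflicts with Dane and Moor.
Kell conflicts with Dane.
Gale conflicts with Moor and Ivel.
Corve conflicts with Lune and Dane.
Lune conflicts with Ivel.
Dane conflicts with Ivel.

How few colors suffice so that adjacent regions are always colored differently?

3

The cycle Corve-Lune-Ivel-Gale-Farn-Corve has odd length 5, so it cannot be 2-colored; at least 3 colors are needed.
3 colors suffice: color 1 → {Gale, Lune, Dane}; color 2 → {Jura, Kell, Corve, Ivel}; color 3 → {Farn, Moor}. Each listed conflict is separated.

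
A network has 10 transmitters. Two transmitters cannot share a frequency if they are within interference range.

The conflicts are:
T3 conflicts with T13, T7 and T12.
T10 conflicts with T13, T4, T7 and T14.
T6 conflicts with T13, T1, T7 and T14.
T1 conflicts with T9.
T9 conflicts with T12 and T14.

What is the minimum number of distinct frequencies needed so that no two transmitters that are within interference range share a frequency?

T10 and T4 conflict, so at least 2 frequencies are needed.
Using 2 frequencies: T3=1, T10=1, T6=1, T13=2, T4=2, T1=2, T7=2, T9=1, T12=2, T14=2. Each listed conflict is separated.

2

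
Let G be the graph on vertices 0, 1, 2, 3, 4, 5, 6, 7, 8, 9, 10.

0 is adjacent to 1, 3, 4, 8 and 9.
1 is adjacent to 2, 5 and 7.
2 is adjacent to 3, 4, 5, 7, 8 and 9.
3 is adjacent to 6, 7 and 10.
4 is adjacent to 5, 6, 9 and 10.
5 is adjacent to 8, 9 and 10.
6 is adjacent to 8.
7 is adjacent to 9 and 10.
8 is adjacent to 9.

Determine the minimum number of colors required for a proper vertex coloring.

4

2, 5, 8, 9 are pairwise adjacent (a clique of size 4), so at least 4 colors are needed.
A valid assignment using 4 colors: 0=a, 1=b, 2=a, 3=b, 4=d, 5=c, 6=a, 7=c, 8=d, 9=b, 10=a. No two adjacent vertices share a color.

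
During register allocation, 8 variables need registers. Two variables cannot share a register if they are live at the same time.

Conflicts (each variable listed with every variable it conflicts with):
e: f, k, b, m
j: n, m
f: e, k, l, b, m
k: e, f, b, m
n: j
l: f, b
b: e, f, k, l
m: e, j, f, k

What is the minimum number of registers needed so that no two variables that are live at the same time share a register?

4

e, f, k, b are mutually in conflict, so at least 4 registers are needed.
4 registers suffice: e=2, j=1, f=1, k=3, n=2, l=2, b=4, m=4. No two conflicting variables share a register.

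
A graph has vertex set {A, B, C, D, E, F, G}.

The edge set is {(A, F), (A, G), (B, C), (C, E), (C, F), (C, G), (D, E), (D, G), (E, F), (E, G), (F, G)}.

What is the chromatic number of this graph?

4

C, E, F, G are pairwise adjacent (a clique of size 4), so at least 4 colors are needed.
4 colors suffice: color 1 → {B, G}; color 2 → {A, E}; color 3 → {C, D}; color 4 → {F}. Every edge joins two different colors.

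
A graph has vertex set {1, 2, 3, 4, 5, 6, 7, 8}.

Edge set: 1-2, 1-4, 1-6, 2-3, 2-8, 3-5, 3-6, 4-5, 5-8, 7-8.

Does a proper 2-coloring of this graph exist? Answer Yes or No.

The cycle 6-1-4-5-3-6 has odd length 5, so it cannot be 2-colored; at least 3 colors are needed.
So 2 colors are not enough.

No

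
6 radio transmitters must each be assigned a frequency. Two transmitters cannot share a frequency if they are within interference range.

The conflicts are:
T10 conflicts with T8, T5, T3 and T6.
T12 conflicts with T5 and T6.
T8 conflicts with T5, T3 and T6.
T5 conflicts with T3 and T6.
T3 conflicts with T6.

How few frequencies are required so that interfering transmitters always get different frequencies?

5

T10, T8, T5, T3, T6 all conflict with each other, so at least 5 frequencies are needed.
5 frequencies suffice: frequency 1 → {T6}; frequency 2 → {T5}; frequency 3 → {T12, T8}; frequency 4 → {T3}; frequency 5 → {T10}. Each listed conflict is separated.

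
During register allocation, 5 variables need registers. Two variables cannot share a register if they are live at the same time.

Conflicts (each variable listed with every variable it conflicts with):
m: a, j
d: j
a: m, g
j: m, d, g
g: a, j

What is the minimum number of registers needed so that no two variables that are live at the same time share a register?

2

d and j conflict, so at least 2 registers are needed.
2 registers suffice: register 1 → {a, j}; register 2 → {m, d, g}. Each listed conflict is separated.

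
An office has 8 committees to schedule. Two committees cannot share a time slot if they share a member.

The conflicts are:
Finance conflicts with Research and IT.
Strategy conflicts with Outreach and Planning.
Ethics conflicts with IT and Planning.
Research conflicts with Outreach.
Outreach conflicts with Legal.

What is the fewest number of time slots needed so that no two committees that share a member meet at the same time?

The cycle Research-Outreach-Strategy-Planning-Ethics-IT-Finance-Research has odd length 7, so it cannot be 2-colored; at least 3 time slots are needed.
3 time slots suffice: time slot 1 → {Finance, Outreach, Planning}; time slot 2 → {Strategy, Ethics, Research, Legal}; time slot 3 → {IT}. Each listed conflict is separated.

3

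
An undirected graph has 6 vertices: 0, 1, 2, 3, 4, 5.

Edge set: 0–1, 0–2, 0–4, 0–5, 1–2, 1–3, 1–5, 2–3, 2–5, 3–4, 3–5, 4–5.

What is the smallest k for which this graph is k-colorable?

4

0, 1, 2, 5 are mutually adjacent (a clique of size 4), so at least 4 colors are needed.
4 colors suffice: 0=blue, 1=yellow, 2=green, 3=blue, 4=green, 5=red. No two adjacent vertices share a color.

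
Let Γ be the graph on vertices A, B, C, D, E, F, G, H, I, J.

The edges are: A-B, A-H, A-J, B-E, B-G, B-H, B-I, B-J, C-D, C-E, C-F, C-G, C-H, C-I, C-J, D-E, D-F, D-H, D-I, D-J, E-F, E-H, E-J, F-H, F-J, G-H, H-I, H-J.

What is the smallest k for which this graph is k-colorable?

C, D, E, F, H, J form a clique, so at least 6 colors are needed.
A valid assignment using 6 colors: A=4, B=2, C=2, D=5, E=4, F=6, G=3, H=1, I=3, J=3. Each edge has distinct colors on its endpoints.

6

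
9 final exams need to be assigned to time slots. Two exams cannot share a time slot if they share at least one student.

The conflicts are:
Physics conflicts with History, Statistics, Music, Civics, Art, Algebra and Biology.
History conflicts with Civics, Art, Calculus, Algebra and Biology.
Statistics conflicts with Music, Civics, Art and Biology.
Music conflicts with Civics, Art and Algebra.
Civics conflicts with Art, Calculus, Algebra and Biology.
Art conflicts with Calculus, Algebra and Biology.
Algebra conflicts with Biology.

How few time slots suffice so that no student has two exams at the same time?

6

Physics, History, Civics, Art, Algebra, Biology are mutually in conflict, so at least 6 time slots are needed.
6 time slots suffice: Physics=3, History=5, Statistics=5, Music=4, Civics=1, Art=2, Calculus=3, Algebra=6, Biology=4. Each listed conflict is separated.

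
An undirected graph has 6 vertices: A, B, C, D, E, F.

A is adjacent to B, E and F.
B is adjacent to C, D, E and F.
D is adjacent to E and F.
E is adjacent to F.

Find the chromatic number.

4

A, B, E, F are pairwise adjacent (a clique of size 4), so at least 4 colors are needed.
One proper 4-coloring: A=yellow, B=red, C=blue, D=yellow, E=green, F=blue. Each edge has distinct colors on its endpoints.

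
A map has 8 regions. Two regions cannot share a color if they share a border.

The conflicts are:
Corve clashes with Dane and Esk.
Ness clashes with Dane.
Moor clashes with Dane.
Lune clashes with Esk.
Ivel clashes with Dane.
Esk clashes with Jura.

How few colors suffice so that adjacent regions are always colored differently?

2

Moor and Dane conflict, so at least 2 colors are needed.
A valid assignment using 2 colors: Corve=2, Ness=2, Moor=2, Lune=2, Ivel=2, Dane=1, Esk=1, Jura=2. No two conflicting regions share a color.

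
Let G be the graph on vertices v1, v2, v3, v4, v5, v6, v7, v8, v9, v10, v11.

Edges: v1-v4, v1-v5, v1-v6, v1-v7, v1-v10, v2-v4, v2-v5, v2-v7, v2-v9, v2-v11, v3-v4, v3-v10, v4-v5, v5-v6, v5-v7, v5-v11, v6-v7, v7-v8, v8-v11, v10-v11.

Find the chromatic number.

4

v1, v5, v6, v7 are pairwise adjacent (a clique of size 4), so at least 4 colors are needed.
4 colors suffice: color 1 → {v5, v8, v9, v10}; color 2 → {v1, v2, v3}; color 3 → {v4, v7, v11}; color 4 → {v6}. Each edge has distinct colors on its endpoints.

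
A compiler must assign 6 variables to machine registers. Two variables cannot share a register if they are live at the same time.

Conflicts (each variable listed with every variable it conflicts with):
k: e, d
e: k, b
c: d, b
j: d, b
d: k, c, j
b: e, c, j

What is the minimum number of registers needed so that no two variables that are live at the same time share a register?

3

The cycle b-e-k-d-c-b has odd length 5, so it cannot be 2-colored; at least 3 registers are needed.
3 registers suffice: register 1 → {d, b}; register 2 → {k, c, j}; register 3 → {e}. No two conflicting variables share a register.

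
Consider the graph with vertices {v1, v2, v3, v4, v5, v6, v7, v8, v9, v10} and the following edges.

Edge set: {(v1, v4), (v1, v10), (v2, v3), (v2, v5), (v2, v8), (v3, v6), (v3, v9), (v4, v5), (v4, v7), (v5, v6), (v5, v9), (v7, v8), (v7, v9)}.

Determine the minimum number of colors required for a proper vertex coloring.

3

The cycle v8-v2-v5-v9-v7-v8 has odd length 5, so it cannot be 2-colored; at least 3 colors are needed.
3 colors suffice: color red → {v1, v3, v5, v7}; color blue → {v2, v4, v6, v9, v10}; color green → {v8}. Each edge has distinct colors on its endpoints.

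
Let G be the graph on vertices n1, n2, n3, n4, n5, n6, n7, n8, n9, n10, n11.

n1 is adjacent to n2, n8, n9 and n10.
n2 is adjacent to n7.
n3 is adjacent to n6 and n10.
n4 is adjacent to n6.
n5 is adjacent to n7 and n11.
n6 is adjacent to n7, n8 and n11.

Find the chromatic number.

3

The cycle n3-n10-n1-n8-n6-n3 has odd length 5, so it cannot be 2-colored; at least 3 colors are needed.
3 colors suffice: color 1 → {n1, n5, n6}; color 2 → {n3, n4, n7, n8, n9, n11}; color 3 → {n2, n10}. Every edge joins two different colors.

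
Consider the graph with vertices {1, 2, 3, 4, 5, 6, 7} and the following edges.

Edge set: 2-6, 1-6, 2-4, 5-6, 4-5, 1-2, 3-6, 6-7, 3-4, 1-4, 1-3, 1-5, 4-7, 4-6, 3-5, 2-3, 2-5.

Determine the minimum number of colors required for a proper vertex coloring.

1, 2, 3, 4, 5, 6 are pairwise adjacent (a clique of size 6), so at least 6 colors are needed.
One proper 6-coloring: 1=green, 2=orange, 3=purple, 4=red, 5=yellow, 6=blue, 7=green. Each edge has distinct colors on its endpoints.

6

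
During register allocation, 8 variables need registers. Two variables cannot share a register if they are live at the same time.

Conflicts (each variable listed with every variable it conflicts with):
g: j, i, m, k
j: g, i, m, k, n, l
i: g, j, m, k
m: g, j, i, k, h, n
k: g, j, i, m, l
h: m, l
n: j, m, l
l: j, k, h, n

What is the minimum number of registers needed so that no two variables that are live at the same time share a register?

g, j, i, m, k all conflict with each other, so at least 5 registers are needed.
Using 5 registers: g=4, j=2, i=5, m=1, k=3, h=2, n=3, l=1. No two conflicting variables share a register.

5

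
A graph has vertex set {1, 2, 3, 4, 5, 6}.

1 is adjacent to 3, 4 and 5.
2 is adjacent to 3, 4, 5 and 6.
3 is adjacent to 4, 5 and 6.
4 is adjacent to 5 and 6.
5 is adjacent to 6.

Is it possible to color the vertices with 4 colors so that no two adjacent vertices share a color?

No

2, 3, 4, 5, 6 are pairwise adjacent (a clique of size 5), so at least 5 colors are needed.
So 4 colors are not enough.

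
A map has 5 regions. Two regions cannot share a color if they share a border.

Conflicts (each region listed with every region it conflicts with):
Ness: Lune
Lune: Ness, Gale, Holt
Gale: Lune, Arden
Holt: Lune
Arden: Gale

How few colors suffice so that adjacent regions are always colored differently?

2

Lune and Holt conflict, so at least 2 colors are needed.
2 colors suffice: Ness=2, Lune=1, Gale=2, Holt=2, Arden=1. No two conflicting regions share a color.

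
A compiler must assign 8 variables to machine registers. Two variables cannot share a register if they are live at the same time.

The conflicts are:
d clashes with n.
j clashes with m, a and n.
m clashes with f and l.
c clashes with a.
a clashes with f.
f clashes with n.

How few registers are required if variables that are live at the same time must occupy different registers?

2

j and n conflict, so at least 2 registers are needed.
A valid assignment using 2 registers: d=2, j=2, m=1, c=2, a=1, f=2, n=1, l=2. No two conflicting variables share a register.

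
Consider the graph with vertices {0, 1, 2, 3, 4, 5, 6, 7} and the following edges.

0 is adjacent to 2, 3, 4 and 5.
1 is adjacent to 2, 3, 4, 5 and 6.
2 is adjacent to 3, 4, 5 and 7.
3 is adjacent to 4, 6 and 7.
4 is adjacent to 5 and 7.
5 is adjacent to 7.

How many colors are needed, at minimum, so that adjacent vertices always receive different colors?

4

2, 3, 4, 7 are pairwise adjacent (a clique of size 4), so at least 4 colors are needed.
One proper 4-coloring: 0=d, 1=d, 2=c, 3=a, 4=b, 5=a, 6=b, 7=d. Every edge joins two different colors.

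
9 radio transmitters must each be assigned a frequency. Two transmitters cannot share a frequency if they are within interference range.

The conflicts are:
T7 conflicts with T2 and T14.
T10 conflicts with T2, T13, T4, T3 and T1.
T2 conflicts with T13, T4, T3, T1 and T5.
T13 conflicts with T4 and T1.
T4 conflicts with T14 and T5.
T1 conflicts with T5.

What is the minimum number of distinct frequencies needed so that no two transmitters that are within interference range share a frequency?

4

T10, T2, T13, T1 all conflict with each other, so at least 4 frequencies are needed.
4 frequencies suffice: T7=2, T10=2, T2=1, T13=4, T4=3, T3=3, T14=1, T1=3, T5=2. No two conflicting transmitters share a frequency.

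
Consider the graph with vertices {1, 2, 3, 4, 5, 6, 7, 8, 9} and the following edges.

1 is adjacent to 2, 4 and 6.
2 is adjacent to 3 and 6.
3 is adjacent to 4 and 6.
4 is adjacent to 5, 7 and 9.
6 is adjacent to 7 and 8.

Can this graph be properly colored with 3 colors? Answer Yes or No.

Yes

The chromatic number is 3. 2, 3, 6 are pairwise adjacent, so at least 3 colors are needed.
One proper 3-coloring: 1=b, 2=c, 3=b, 4=a, 5=b, 6=a, 7=b, 8=b, 9=b.
That is already a proper 3-coloring.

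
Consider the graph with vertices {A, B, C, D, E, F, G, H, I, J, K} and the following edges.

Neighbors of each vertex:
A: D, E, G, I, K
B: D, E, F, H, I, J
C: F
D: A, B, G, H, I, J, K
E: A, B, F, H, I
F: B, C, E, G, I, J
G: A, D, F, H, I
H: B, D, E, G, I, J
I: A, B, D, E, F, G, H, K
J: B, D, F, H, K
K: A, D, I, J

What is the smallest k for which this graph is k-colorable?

4

D, G, H, I are pairwise adjacent (a clique of size 4), so at least 4 colors are needed.
4 colors suffice: color 1 → {C, I, J}; color 2 → {D, E}; color 3 → {A, F, H}; color 4 → {B, G, K}. No two adjacent vertices share a color.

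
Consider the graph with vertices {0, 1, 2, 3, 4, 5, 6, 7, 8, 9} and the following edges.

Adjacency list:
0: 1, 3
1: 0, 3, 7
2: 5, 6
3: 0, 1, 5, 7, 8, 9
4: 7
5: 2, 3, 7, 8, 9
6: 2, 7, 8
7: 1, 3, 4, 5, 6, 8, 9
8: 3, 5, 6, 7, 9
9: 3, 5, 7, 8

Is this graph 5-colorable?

The chromatic number is 5. 3, 5, 7, 8, 9 are mutually adjacent (a clique of size 5), so at least 5 colors are needed.
5 colors suffice: color red → {0, 2, 7}; color blue → {3, 4, 6}; color green → {1, 8}; color yellow → {5}; color purple → {9}.
That is already a proper 5-coloring.

Yes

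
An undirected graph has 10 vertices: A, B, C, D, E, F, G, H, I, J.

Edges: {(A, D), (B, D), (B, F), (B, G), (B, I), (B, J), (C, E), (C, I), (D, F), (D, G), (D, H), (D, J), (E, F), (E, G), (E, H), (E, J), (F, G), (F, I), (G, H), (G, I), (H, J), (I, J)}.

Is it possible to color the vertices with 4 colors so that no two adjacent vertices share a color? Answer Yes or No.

The chromatic number is 4. B, D, F, G form a clique, so at least 4 colors are needed.
4 colors suffice: color 1 → {D, E, I}; color 2 → {A, C, G, J}; color 3 → {B, H}; color 4 → {F}.
That is already a proper 4-coloring.

Yes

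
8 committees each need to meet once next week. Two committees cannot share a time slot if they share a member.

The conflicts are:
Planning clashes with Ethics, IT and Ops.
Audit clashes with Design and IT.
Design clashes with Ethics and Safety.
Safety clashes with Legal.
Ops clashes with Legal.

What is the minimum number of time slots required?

The cycle Planning-IT-Audit-Design-Ethics-Planning has odd length 5, so it cannot be 2-colored; at least 3 time slots are needed.
Using 3 time slots: Planning=1, Audit=2, Design=1, Ethics=2, IT=3, Safety=2, Ops=2, Legal=1. No two conflicting committees share a time slot.

3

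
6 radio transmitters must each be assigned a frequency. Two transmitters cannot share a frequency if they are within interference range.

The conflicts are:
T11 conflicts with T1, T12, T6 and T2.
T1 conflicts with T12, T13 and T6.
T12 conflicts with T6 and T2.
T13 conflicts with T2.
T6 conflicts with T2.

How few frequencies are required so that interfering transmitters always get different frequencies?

4

T11, T12, T6, T2 all conflict with each other, so at least 4 frequencies are needed.
A valid assignment using 4 frequencies: T11=1, T1=3, T12=4, T13=1, T6=2, T2=3. Every pair that conflicts lands in different frequencies.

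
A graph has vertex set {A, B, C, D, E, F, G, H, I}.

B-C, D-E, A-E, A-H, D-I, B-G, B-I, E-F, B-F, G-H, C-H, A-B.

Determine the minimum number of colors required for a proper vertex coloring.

The cycle D-E-A-B-I-D has odd length 5, so it cannot be 2-colored; at least 3 colors are needed.
3 colors suffice: color 1 → {B, E, H}; color 2 → {A, C, D, F, G}; color 3 → {I}. Every edge joins two different colors.

3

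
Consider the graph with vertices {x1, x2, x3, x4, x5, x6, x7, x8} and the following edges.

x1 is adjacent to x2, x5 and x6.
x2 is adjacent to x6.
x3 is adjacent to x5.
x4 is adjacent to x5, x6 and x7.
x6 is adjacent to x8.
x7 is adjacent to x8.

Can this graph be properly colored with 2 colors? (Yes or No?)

No

x1, x2, x6 form a triangle, so at least 3 colors are needed.
So 2 colors are not enough.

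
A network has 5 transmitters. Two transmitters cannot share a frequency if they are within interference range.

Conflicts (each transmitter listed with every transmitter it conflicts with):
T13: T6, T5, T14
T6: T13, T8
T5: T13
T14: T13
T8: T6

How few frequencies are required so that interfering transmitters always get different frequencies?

T13 and T6 conflict, so at least 2 frequencies are needed.
2 frequencies suffice: frequency 1 → {T13, T8}; frequency 2 → {T6, T5, T14}. No two conflicting transmitters share a frequency.

2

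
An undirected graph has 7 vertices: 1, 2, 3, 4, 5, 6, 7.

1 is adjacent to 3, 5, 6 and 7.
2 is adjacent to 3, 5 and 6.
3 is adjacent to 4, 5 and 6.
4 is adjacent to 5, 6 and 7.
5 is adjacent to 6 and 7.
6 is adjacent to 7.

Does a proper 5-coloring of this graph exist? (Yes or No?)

The chromatic number is 4. 1, 3, 5, 6 are pairwise adjacent (a clique of size 4), so at least 4 colors are needed.
One proper 4-coloring: 1=yellow, 2=yellow, 3=green, 4=yellow, 5=red, 6=blue, 7=green.
Since 5 ≥ 4, a proper 5-coloring certainly exists.

Yes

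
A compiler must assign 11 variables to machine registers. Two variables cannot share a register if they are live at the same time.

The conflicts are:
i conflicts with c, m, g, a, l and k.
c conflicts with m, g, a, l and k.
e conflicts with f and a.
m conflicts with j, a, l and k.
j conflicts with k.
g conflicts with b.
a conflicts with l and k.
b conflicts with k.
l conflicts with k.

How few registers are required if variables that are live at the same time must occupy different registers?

i, c, m, a, l, k all conflict with each other, so at least 6 registers are needed.
6 registers suffice: i=4, c=3, e=1, f=2, m=2, j=3, g=1, a=5, b=2, l=6, k=1. Each listed conflict is separated.

6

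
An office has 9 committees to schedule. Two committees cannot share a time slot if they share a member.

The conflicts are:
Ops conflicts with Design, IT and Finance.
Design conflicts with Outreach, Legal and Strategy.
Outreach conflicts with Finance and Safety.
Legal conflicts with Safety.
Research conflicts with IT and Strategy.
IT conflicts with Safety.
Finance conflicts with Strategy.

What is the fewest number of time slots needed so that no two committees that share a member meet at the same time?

3

The cycle Finance-Outreach-Safety-IT-Ops-Finance has odd length 5, so it cannot be 2-colored; at least 3 time slots are needed.
A valid assignment using 3 time slots: Ops=2, Design=1, Outreach=2, Legal=2, Research=1, IT=3, Finance=1, Safety=1, Strategy=2. Every pair that conflicts lands in different time slots.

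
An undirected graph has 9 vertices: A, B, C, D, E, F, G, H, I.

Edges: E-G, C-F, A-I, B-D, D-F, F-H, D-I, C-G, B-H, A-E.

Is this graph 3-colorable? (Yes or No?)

Yes

The chromatic number is 3. The cycle E-G-C-F-D-I-A-E has odd length 7, so it cannot be 2-colored; at least 3 colors are needed.
A valid assignment using 3 colors: A=green, B=red, C=blue, D=blue, E=blue, F=red, G=red, H=blue, I=red.
That is already a proper 3-coloring.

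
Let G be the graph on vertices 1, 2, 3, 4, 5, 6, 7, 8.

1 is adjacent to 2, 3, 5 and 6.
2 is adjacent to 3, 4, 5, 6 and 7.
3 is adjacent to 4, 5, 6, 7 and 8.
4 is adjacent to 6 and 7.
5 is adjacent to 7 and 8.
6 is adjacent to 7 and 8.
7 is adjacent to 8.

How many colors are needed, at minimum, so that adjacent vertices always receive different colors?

5

2, 3, 4, 6, 7 are pairwise adjacent (a clique of size 5), so at least 5 colors are needed.
5 colors suffice: color red → {3}; color blue → {5, 6}; color green → {1, 7}; color yellow → {2, 8}; color purple → {4}. Each edge has distinct colors on its endpoints.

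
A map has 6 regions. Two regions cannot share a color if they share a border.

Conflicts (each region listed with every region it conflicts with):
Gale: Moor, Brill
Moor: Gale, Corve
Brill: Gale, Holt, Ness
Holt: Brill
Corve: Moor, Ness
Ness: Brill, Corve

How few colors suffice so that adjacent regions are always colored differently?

3

The cycle Gale-Moor-Corve-Ness-Brill-Gale has odd length 5, so it cannot be 2-colored; at least 3 colors are needed.
A valid assignment using 3 colors: Gale=3, Moor=2, Brill=1, Holt=2, Corve=1, Ness=2. Every pair that conflicts lands in different colors.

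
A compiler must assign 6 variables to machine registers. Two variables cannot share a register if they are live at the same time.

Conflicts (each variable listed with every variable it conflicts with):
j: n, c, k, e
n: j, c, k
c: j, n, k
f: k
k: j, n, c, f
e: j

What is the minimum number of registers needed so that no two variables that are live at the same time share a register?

4

j, n, c, k pairwise conflict, so at least 4 registers are needed.
Using 4 registers: j=2, n=4, c=3, f=2, k=1, e=1. Every pair that conflicts lands in different registers.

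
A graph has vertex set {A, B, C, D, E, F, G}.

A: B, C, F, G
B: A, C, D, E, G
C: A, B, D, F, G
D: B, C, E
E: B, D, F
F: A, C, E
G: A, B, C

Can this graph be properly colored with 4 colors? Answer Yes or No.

The chromatic number is 4. A, B, C, G form a clique, so at least 4 colors are needed.
A valid assignment using 4 colors: A=3, B=1, C=2, D=3, E=2, F=1, G=4.
That is already a proper 4-coloring.

Yes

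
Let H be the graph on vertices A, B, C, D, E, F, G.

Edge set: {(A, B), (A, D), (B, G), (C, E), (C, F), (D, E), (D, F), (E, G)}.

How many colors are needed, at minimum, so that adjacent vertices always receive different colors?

The cycle G-E-D-A-B-G has odd length 5, so it cannot be 2-colored; at least 3 colors are needed.
3 colors suffice: color red → {B, E, F}; color blue → {C, D, G}; color green → {A}. Each edge has distinct colors on its endpoints.

3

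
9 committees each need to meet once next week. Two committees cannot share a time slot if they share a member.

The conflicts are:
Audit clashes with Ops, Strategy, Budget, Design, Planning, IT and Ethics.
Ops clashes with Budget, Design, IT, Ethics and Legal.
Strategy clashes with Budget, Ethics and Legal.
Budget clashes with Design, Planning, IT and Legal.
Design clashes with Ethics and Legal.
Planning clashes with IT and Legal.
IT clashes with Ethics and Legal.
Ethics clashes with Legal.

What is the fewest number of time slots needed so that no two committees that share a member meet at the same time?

4

Audit, Ops, Budget, Design are mutually in conflict, so at least 4 time slots are needed.
4 time slots suffice: time slot 1 → {Audit, Legal}; time slot 2 → {Budget, Ethics}; time slot 3 → {Ops, Strategy, Planning}; time slot 4 → {Design, IT}. Every pair that conflicts lands in different time slots.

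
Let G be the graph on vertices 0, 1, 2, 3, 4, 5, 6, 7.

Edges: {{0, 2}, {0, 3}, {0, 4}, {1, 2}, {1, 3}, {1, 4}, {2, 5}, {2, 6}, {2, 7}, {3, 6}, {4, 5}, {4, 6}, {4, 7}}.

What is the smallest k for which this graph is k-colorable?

2

1 and 4 are adjacent, so at least 2 colors are needed.
2 colors suffice: color red → {2, 3, 4}; color blue → {0, 1, 5, 6, 7}. Each edge has distinct colors on its endpoints.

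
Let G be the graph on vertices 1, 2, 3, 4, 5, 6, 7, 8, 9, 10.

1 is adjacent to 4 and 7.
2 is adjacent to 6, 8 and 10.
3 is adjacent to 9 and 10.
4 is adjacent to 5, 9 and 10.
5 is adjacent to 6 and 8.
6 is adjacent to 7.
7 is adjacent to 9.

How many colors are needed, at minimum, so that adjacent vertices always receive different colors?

The cycle 4-10-2-6-5-4 has odd length 5, so it cannot be 2-colored; at least 3 colors are needed.
A valid assignment using 3 colors: 1=blue, 2=red, 3=red, 4=red, 5=green, 6=blue, 7=red, 8=blue, 9=blue, 10=blue. Every edge joins two different colors.

3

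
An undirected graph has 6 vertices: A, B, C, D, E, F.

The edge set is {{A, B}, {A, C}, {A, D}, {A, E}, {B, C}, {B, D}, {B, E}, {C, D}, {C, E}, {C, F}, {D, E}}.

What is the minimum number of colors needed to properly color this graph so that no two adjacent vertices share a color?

A, B, C, D, E are mutually adjacent (a clique of size 5), so at least 5 colors are needed.
5 colors suffice: color 1 → {C}; color 2 → {A, F}; color 3 → {D}; color 4 → {E}; color 5 → {B}. Each edge has distinct colors on its endpoints.

5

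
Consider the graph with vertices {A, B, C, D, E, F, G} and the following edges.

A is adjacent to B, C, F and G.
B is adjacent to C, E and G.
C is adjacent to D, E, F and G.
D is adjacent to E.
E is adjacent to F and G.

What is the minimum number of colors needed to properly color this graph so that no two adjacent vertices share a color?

4

A, B, C, G are mutually adjacent (a clique of size 4), so at least 4 colors are needed.
A valid assignment using 4 colors: A=2, B=4, C=1, D=3, E=2, F=3, G=3. Each edge has distinct colors on its endpoints.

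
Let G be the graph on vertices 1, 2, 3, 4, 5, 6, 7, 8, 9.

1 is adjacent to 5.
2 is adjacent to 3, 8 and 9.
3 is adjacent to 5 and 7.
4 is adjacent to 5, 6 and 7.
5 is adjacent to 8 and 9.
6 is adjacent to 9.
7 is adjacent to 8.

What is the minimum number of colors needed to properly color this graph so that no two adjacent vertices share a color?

2

3 and 7 are adjacent, so at least 2 colors are needed.
2 colors suffice: color red → {2, 5, 6, 7}; color blue → {1, 3, 4, 8, 9}. Each edge has distinct colors on its endpoints.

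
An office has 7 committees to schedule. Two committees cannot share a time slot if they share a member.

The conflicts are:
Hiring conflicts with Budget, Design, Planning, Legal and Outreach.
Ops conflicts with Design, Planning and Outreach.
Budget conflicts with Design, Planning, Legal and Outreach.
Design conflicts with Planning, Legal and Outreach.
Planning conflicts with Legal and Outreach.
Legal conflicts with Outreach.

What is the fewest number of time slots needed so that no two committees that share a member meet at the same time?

Hiring, Budget, Design, Planning, Legal, Outreach all conflict with each other, so at least 6 time slots are needed.
6 time slots suffice: time slot 1 → {Outreach}; time slot 2 → {Design}; time slot 3 → {Planning}; time slot 4 → {Hiring, Ops}; time slot 5 → {Budget}; time slot 6 → {Legal}. Every pair that conflicts lands in different time slots.

6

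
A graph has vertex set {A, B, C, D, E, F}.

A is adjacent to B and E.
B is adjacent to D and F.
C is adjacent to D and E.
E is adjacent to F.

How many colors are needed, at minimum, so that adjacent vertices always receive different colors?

3

The cycle E-C-D-B-A-E has odd length 5, so it cannot be 2-colored; at least 3 colors are needed.
One proper 3-coloring: A=2, B=1, C=3, D=2, E=1, F=2. No two adjacent vertices share a color.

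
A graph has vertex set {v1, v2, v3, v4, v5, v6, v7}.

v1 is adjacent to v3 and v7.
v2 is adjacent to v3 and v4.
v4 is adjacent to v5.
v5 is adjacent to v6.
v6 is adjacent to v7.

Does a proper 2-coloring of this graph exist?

No

The cycle v7-v6-v5-v4-v2-v3-v1-v7 has odd length 7, so it cannot be 2-colored; at least 3 colors are needed.
So 2 colors are not enough.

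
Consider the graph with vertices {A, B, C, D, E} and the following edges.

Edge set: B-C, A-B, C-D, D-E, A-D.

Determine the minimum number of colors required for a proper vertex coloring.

2

A and D are adjacent, so at least 2 colors are needed.
2 colors suffice: color red → {B, D}; color blue → {A, C, E}. Each edge has distinct colors on its endpoints.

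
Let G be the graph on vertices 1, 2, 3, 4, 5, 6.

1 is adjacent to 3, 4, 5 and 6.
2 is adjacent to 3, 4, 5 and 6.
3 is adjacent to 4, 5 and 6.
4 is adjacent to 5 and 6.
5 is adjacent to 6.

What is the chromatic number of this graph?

5

2, 3, 4, 5, 6 form a clique, so at least 5 colors are needed.
One proper 5-coloring: 1=purple, 2=purple, 3=red, 4=yellow, 5=blue, 6=green. No two adjacent vertices share a color.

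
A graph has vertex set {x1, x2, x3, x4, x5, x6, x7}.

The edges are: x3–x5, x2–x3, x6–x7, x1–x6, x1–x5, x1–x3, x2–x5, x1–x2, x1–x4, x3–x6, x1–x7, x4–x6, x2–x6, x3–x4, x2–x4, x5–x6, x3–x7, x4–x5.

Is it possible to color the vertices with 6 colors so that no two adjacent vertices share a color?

The chromatic number is 6. x1, x2, x3, x4, x5, x6 form a clique, so at least 6 colors are needed.
6 colors suffice: color 1 → {x3}; color 2 → {x6}; color 3 → {x1}; color 4 → {x5, x7}; color 5 → {x2}; color 6 → {x4}.
That is already a proper 6-coloring.

Yes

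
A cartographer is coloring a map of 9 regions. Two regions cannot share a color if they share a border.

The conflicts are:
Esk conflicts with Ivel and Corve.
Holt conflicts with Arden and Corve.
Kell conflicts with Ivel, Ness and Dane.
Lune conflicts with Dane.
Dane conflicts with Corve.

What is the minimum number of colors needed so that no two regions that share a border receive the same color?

The cycle Dane-Kell-Ivel-Esk-Corve-Dane has odd length 5, so it cannot be 2-colored; at least 3 colors are needed.
One proper 3-coloring: Esk=3, Holt=2, Kell=1, Arden=1, Ivel=2, Ness=2, Lune=1, Dane=2, Corve=1. Every pair that conflicts lands in different colors.

3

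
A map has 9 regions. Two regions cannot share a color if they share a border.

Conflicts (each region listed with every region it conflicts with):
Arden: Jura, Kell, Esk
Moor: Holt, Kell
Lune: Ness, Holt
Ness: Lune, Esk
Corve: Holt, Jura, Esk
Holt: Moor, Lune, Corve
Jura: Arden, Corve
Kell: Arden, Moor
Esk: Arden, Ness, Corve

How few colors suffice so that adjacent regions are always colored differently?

The cycle Holt-Lune-Ness-Esk-Corve-Holt has odd length 5, so it cannot be 2-colored; at least 3 colors are needed.
3 colors suffice: color 1 → {Arden, Moor, Ness, Corve}; color 2 → {Holt, Jura, Kell, Esk}; color 3 → {Lune}. No two conflicting regions share a color.

3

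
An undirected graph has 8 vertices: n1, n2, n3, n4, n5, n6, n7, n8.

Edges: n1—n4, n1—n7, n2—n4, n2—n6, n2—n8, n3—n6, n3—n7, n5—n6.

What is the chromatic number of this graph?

n2 and n8 are adjacent, so at least 2 colors are needed.
2 colors suffice: color red → {n4, n6, n7, n8}; color blue → {n1, n2, n3, n5}. No two adjacent vertices share a color.

2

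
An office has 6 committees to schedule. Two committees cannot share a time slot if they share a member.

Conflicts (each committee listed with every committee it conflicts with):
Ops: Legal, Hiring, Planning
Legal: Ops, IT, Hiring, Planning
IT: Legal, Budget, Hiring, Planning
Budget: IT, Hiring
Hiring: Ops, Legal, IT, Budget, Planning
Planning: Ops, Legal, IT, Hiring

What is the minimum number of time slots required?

4

Ops, Legal, Hiring, Planning all conflict with each other, so at least 4 time slots are needed.
A valid assignment using 4 time slots: Ops=4, Legal=2, IT=4, Budget=2, Hiring=1, Planning=3. Every pair that conflicts lands in different time slots.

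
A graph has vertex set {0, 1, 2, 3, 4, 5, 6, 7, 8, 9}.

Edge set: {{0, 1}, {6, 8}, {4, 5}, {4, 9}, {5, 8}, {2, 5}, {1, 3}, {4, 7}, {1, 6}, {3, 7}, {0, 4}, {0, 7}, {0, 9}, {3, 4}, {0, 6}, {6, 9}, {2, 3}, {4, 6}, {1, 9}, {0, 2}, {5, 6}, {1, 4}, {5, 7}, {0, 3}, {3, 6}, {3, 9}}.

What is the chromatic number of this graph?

0, 1, 3, 4, 6, 9 are pairwise adjacent (a clique of size 6), so at least 6 colors are needed.
One proper 6-coloring: 0=c, 1=e, 2=a, 3=d, 4=b, 5=c, 6=a, 7=a, 8=b, 9=f. No two adjacent vertices share a color.

6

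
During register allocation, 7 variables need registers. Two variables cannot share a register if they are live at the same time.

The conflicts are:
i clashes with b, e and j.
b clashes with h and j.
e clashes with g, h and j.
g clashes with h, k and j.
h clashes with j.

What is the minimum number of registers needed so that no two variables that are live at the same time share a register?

4

e, g, h, j are mutually in conflict, so at least 4 registers are needed.
Using 4 registers: i=3, b=2, e=2, g=3, h=4, k=1, j=1. Every pair that conflicts lands in different registers.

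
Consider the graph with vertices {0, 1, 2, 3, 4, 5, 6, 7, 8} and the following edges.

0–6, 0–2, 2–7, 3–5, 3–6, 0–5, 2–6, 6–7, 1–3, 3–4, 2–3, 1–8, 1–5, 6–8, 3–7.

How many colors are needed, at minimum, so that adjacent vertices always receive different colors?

2, 3, 6, 7 are mutually adjacent (a clique of size 4), so at least 4 colors are needed.
One proper 4-coloring: 0=red, 1=green, 2=green, 3=red, 4=blue, 5=blue, 6=blue, 7=yellow, 8=red. Each edge has distinct colors on its endpoints.

4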